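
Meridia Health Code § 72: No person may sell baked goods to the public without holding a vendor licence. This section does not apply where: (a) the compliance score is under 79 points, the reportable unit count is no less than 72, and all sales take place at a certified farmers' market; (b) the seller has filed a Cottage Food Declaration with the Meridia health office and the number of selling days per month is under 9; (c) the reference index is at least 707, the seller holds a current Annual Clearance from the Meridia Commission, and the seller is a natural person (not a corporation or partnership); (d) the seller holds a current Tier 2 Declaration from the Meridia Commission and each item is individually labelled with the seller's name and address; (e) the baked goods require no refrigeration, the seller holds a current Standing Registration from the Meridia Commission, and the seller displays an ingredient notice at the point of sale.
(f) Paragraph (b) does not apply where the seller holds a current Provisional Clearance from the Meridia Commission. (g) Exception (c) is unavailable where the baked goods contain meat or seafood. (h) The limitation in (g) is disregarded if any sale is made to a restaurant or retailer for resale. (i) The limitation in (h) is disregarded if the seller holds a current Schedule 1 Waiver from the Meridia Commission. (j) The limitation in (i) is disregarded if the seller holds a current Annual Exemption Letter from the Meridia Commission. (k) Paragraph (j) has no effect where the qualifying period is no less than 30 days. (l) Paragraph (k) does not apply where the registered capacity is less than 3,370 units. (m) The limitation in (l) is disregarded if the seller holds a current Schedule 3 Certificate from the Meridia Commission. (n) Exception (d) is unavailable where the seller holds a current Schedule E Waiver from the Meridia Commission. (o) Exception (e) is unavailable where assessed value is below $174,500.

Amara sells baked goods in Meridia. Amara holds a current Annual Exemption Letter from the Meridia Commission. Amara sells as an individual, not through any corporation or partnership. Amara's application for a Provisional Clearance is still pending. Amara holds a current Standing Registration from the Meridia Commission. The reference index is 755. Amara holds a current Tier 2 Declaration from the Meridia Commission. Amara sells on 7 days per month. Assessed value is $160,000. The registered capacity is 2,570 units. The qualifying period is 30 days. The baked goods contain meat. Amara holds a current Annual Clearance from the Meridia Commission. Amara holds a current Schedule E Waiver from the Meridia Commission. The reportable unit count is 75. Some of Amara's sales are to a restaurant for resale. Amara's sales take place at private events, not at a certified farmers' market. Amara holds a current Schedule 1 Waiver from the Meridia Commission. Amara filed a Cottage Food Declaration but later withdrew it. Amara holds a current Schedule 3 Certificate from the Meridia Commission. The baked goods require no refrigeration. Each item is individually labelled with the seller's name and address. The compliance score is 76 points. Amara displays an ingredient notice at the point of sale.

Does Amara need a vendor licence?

Exception (a) does not apply: sales are at private events, not a certified farmers' market.
Exception (b) fails — the Cottage Food Declaration was withdrawn.
All of (c)'s requirements are met (the reference index is 755, meeting the 707 threshold; a current Annual Clearance is held; the seller is a natural person). However, paragraphs (g)–(m) must be considered: (g) operates — the baked goods contain meat. (h) would limit (g) — some sales are to a restaurant for resale — but (i) sets (h) aside: (i) is engaged — a current Schedule 1 Waiver is held. (j) would limit (i) — a current Annual Exemption Letter is held — but (k) sets (j) aside: (k) operates against (j): the qualifying period is 30 days, meeting the 30 days threshold. (l) would limit (k) — the registered capacity is 2,570 units, less than the 3,370 units limit — but (m) sets (l) aside: (m) is engaged — a current Schedule 3 Certificate is held. (c) is therefore removed.
Exception (d) is satisfied on its face — a current Tier 2 Declaration is held; items are individually labelled. However, paragraph (n) must be considered: (n) operates — a current Schedule E Waiver is held. So (d) is unavailable.
Exception (e): the baked goods are shelf-stable; a current Standing Registration is held; an ingredient notice is displayed — every condition holds. But: (o) is engaged — assessed value is $160,000, below the $174,500 limit. So (e) is unavailable.
No exception is made out. Amara falls within the general rule.

Yes — Amara must hold a vendor licence.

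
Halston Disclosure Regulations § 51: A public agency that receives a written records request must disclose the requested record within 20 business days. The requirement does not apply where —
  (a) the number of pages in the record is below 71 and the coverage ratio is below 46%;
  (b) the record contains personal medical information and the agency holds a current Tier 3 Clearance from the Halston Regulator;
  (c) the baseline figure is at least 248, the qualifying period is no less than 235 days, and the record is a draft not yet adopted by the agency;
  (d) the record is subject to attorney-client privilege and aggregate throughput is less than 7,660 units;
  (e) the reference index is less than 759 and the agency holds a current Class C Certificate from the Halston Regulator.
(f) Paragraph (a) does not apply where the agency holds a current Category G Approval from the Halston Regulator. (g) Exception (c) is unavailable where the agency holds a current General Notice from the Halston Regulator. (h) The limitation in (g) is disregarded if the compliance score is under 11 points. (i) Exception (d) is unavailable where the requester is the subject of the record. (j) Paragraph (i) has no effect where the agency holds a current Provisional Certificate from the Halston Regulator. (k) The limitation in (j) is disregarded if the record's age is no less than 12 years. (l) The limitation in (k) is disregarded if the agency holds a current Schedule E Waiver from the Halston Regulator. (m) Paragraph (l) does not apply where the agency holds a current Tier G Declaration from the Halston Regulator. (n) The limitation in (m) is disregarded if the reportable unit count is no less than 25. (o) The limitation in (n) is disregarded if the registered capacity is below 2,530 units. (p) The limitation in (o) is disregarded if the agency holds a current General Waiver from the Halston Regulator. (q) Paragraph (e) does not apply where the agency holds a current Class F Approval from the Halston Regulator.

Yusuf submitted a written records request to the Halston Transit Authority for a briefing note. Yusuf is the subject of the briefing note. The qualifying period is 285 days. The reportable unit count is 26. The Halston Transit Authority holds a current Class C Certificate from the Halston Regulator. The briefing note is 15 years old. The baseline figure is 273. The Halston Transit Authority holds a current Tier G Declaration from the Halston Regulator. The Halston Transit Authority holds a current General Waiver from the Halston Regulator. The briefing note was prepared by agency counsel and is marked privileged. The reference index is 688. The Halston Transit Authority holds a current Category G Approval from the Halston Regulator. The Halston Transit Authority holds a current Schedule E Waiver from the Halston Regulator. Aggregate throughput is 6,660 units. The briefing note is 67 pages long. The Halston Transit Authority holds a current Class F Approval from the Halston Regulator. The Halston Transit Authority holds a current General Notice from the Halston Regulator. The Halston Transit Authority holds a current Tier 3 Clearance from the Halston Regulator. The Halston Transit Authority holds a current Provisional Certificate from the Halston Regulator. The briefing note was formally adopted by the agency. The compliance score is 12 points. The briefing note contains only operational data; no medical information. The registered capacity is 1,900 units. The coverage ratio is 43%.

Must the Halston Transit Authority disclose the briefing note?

No — exception (d) applies; the Halston Transit Authority is not required to disclose the briefing note.

Exception (a): the number of pages in the record is 67, below the 71 limit; the coverage ratio is 43%, below the 46% limit — every condition holds. But: (f) is engaged — a current Category G Approval is held. Exception (a) does not apply.
Exception (b) does not apply: the briefing note contains only operational data.
Exception (c) does not apply: the briefing note has been formally adopted.
All of (d)'s requirements are met (the briefing note is privileged; aggregate throughput is 6,660 units, less than the 7,660 units limit). As to paragraphs (i)–(p): (i) is triggered (Yusuf is the subject of the briefing note), but is set aside by (j): (j) is triggered — a current Provisional Certificate is held. (k) is engaged (the record's age is 15 years, meeting the 12 years threshold), but is itself disapplied by (l): (l) operates against (k): a current Schedule E Waiver is held. (m) would limit (l) — a current Tier G Declaration is held — but (n) sets (m) aside: (n) operates against (m): the reportable unit count is 26, meeting the 25 threshold. (o) is triggered (the registered capacity is 1,900 units, below the 2,530 units limit), but is set aside by (p): (p) is engaged — a current General Waiver is held. Exception (d) stands.
Exception (e): the reference index is 688, less than the 759 limit; a current Class C Certificate is held — every condition holds. But: (q) operates against (e): a current Class F Approval is held. (e) is therefore removed.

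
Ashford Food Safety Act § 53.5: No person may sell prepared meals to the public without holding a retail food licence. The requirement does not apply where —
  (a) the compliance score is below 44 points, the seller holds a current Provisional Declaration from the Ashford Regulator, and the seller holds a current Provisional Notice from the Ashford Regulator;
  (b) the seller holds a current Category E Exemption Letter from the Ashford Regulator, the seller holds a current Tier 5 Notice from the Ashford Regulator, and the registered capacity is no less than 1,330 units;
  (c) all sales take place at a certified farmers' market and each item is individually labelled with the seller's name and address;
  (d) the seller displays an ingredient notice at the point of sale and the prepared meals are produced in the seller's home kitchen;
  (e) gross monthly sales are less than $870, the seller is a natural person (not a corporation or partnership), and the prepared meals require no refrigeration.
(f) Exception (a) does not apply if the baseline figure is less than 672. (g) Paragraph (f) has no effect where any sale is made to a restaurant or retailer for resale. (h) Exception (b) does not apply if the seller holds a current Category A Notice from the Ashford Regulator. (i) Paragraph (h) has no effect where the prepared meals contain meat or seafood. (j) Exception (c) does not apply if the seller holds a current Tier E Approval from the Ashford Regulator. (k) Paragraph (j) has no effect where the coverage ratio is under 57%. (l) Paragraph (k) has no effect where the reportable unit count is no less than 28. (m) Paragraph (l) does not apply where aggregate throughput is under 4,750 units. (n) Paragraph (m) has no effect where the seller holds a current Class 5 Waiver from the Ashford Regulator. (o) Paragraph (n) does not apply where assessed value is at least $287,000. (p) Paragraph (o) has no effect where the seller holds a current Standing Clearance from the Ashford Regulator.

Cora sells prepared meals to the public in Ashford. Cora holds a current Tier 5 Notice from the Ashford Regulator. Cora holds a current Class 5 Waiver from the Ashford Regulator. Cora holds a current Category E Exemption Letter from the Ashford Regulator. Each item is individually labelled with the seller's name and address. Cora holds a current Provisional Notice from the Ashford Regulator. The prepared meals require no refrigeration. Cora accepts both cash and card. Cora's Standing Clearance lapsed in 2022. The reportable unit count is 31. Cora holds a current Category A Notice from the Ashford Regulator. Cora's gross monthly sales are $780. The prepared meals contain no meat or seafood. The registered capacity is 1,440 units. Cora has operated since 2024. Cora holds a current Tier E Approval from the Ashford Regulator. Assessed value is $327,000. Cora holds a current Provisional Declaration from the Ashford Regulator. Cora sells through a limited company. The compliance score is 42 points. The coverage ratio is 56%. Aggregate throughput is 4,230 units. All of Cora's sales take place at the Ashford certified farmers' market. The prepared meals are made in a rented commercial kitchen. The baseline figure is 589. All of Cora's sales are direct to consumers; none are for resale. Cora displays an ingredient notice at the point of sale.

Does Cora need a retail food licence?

No — exception (c) applies; Cora is not required to hold a retail food licence.

Exception (a) is satisfied on its face — the compliance score is 42 points, below the 44 points limit; a current Provisional Declaration is held; a current Provisional Notice is held. However, paragraphs (f)–(g) must be considered: (f) is engaged — the baseline figure is 589, less than the 672 limit. (g), which would lift (f), does not operate here — no sales are for resale. So (a) is unavailable.
Exception (b)'s conditions are all satisfied: a current Category E Exemption Letter is held; a current Tier 5 Notice is held; the registered capacity is 1,440 units, meeting the 1,330 units threshold. However, paragraphs (h)–(i) must be considered: (h) operates against (b): a current Category A Notice is held. (i) is not triggered (the prepared meals contain no meat or seafood), so (h) stands. (b) is therefore removed.
All of (c)'s requirements are met (all sales are at a certified farmers' market; items are individually labelled). Under paragraphs (j)–(p): (j) is triggered (a current Tier E Approval is held), but is set aside by (k): (k) applies — the coverage ratio is 56%, under the 57% limit. (l) is engaged (the reportable unit count is 31, meeting the 28 threshold), but is set aside by (m): (m) is triggered — aggregate throughput is 4,230 units, under the 4,750 units limit. (n) would limit (m) — a current Class 5 Waiver is held — but (o) sets (n) aside: (o) operates against (n): assessed value is $327,000, meeting the $287,000 threshold. (p), which would lift (o), is inapplicable — the Standing Clearance is not current. Exception (c) stands.
Exception (d) fails — the prepared meals are made in a commercial kitchen, not a home kitchen.
Exception (e) requires that the seller is a natural person (not a corporation or partnership); but the seller operates through a limited company, so (e) is unavailable.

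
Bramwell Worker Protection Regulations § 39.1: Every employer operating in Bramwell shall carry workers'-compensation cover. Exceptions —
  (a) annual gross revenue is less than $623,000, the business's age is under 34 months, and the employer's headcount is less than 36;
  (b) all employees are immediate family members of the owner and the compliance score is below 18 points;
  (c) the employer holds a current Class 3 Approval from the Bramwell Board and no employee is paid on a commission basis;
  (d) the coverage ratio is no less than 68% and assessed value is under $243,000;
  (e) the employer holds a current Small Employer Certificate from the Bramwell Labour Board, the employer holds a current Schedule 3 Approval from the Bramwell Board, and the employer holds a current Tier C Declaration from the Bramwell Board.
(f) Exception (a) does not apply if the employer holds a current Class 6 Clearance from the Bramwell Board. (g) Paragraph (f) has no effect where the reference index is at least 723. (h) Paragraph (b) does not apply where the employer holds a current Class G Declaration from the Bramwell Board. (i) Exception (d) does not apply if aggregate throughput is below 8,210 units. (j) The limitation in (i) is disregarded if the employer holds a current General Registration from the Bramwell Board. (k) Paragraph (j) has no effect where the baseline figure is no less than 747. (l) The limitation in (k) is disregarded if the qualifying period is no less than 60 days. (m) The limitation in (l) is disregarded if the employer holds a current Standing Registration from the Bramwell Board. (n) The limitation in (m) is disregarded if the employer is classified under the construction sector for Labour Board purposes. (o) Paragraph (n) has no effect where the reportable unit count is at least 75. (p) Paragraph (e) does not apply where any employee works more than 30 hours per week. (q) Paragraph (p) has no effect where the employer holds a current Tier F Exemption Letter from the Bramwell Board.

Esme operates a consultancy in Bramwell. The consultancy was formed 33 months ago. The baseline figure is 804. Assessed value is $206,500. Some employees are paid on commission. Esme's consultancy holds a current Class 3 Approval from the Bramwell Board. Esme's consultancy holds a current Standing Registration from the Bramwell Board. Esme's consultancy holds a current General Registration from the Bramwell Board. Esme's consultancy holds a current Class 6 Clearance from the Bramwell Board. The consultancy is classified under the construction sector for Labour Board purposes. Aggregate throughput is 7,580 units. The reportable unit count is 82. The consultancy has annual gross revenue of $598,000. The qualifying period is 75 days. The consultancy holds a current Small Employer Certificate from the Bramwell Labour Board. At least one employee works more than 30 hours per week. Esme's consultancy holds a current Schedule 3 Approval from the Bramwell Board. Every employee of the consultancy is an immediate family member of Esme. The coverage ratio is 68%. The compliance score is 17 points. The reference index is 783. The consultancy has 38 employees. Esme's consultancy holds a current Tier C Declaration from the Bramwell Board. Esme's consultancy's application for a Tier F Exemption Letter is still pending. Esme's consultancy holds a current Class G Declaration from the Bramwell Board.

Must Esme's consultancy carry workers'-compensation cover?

Yes — Esme's consultancy must carry workers'-compensation cover.

Exception (a) fails — the employer's headcount is 38, not less than 36.
All of (b)'s requirements are met (every employee is an immediate family member; the compliance score is 17 points, below the 18 points limit). However, paragraph (h) must be considered: (h) operates against (b): a current Class G Declaration is held. Exception (b) does not apply.
Exception (c) requires that no employee is paid on a commission basis; but some employees are paid on commission, so (c) is unavailable.
Exception (d)'s conditions are all satisfied: the coverage ratio is 68%, meeting the 68% threshold; assessed value is $206,500, under the $243,000 limit. However, paragraphs (i)–(o) must be considered: (i) applies — aggregate throughput is 7,580 units, below the 8,210 units limit. (j) is engaged (a current General Registration is held), but is overridden by (k): (k) is triggered — the baseline figure is 804, meeting the 747 threshold. (l) would limit (k) — the qualifying period is 75 days, meeting the 60 days threshold — but (m) sets (l) aside: (m) operates against (l): a current Standing Registration is held. (n) would limit (m) — the consultancy is classified under the construction sector — but (o) sets (n) aside: (o) operates against (n): the reportable unit count is 82, meeting the 75 threshold. Exception (d) does not apply.
Exception (e) is satisfied on its face — a current Small Employer Certificate is held; a current Schedule 3 Approval is held; a current Tier C Declaration is held. But applying paragraphs (p)–(q): (p) operates — at least one employee exceeds 30 hours/week. (q) does not operate here (there is no Tier F Exemption Letter in force), so (p) stands. Exception (e) does not apply.
No exception displaces § 39.1.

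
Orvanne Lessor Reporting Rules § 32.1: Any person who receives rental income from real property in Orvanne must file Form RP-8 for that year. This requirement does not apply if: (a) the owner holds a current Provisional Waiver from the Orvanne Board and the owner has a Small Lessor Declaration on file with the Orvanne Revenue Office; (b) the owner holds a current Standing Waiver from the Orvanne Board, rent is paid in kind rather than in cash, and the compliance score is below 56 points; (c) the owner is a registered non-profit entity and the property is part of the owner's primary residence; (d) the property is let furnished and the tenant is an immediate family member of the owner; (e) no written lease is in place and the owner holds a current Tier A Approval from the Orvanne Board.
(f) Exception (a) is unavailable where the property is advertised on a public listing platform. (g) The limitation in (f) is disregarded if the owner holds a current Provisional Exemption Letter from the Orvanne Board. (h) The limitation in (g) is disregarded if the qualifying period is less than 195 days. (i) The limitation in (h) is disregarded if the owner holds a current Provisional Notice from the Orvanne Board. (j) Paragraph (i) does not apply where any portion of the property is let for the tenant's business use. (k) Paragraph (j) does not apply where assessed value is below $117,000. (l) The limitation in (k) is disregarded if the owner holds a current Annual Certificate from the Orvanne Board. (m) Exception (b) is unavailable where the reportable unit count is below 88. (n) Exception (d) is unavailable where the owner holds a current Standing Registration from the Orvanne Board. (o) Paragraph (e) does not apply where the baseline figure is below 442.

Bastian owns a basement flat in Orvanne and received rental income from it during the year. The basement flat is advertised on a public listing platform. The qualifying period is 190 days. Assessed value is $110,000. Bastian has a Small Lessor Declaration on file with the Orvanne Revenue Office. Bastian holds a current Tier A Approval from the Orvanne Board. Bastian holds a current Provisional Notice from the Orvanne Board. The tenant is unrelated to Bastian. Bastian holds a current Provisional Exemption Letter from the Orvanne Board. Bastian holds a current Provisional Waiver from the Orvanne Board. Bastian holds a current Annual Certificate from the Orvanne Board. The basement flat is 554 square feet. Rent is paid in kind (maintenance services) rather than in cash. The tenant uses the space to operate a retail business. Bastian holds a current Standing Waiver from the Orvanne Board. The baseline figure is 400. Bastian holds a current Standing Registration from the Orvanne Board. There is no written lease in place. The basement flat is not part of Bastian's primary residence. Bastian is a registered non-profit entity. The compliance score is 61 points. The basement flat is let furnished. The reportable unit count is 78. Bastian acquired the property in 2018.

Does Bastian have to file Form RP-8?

Yes — Bastian must file Form RP-8.

All of (a)'s requirements are met (a current Provisional Waiver is held; a Small Lessor Declaration is on file). Turning to paragraphs (f)–(l): (f) operates against (a): the property is publicly advertised. (g) operates (a current Provisional Exemption Letter is held), but is itself disapplied by (h): (h) applies — the qualifying period is 190 days, less than the 195 days limit. (i) would limit (h) — a current Provisional Notice is held — but (j) sets (i) aside: (j) is engaged — the space is let for business use. (k) would limit (j) — assessed value is $110,000, below the $117,000 limit — but (l) sets (k) aside: (l) operates against (k): a current Annual Certificate is held. Exception (a) does not apply.
Exception (b) does not apply: the compliance score is 61 points, not below 56 points.
Exception (c) does not apply: the basement flat is not part of the primary residence.
Exception (d) requires that the tenant is an immediate family member of the owner; but the tenant is unrelated to the owner, so (d) is unavailable.
All of (e)'s requirements are met (there is no written lease; a current Tier A Approval is held). But: (o) is engaged — the baseline figure is 400, below the 442 limit. So (e) is unavailable.
No exception applies. The general rule governs.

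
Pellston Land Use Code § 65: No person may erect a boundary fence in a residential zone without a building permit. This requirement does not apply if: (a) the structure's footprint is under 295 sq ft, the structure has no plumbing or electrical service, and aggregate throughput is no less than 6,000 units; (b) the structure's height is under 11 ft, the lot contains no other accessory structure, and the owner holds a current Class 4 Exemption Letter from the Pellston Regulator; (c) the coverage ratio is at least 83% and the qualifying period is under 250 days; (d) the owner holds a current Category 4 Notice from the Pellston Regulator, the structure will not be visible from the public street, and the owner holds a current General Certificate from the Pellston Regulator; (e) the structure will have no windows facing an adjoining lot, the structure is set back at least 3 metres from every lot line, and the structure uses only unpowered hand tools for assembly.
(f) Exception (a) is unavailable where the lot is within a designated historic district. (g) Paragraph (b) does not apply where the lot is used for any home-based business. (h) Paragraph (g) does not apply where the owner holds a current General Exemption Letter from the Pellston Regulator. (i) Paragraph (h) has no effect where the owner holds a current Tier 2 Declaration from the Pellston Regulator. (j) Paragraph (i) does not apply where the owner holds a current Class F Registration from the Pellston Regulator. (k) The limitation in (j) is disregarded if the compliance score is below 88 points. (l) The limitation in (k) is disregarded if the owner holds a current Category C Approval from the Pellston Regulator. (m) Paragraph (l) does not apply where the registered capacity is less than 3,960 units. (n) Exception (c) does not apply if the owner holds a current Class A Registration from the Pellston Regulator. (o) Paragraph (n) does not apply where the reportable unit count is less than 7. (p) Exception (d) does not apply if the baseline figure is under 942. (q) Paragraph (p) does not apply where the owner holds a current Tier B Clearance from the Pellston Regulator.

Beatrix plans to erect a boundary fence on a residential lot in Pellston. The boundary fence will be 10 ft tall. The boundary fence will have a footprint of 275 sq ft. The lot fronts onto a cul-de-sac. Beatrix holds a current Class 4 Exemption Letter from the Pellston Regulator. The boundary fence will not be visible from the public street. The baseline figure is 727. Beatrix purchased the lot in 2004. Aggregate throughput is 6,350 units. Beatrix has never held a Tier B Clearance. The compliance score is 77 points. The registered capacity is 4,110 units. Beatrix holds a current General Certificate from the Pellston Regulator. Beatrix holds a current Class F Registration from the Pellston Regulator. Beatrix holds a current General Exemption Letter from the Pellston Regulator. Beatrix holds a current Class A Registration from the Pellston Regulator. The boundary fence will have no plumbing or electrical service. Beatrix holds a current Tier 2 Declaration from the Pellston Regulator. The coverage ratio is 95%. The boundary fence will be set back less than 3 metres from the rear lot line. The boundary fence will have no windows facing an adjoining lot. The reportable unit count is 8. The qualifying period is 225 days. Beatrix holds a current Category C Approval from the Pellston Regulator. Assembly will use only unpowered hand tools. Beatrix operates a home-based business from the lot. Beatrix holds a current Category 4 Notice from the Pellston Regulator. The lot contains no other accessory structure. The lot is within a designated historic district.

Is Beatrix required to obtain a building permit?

No — exception (b) applies; Beatrix does not need a building permit.

All of (a)'s requirements are met (the structure's footprint is 275 sq ft, under the 295 sq ft limit; there is no plumbing or electrical service; aggregate throughput is 6,350 units, meeting the 6,000 units threshold). But applying paragraph (f): (f) operates against (a): the lot is in a historic district. Exception (a) does not apply.
All of (b)'s requirements are met (the structure's height is 10 ft, under the 11 ft limit; the lot has no other accessory structure; a current Class 4 Exemption Letter is held). As to paragraphs (g)–(m): (g) would limit (b) — a home-based business operates on the lot — but (h) sets (g) aside: (h) operates against (g): a current General Exemption Letter is held. (i) is engaged (a current Tier 2 Declaration is held), but is displaced by (j): (j) operates against (i): a current Class F Registration is held. (k) would limit (j) — the compliance score is 77 points, below the 88 points limit — but (l) sets (k) aside: (l) is triggered — a current Category C Approval is held. (m) does not operate here (the registered capacity is 4,110 units, not less than 3,960 units), so (l) stands. So (b) applies.
Exception (c): the coverage ratio is 95%, meeting the 83% threshold; the qualifying period is 225 days, under the 250 days limit — every condition holds. But applying paragraphs (n)–(o): (n) is engaged — a current Class A Registration is held. (o), which would lift (n), is not triggered — the reportable unit count is 8, not less than 7. Exception (c) does not apply.
Exception (d)'s conditions are all satisfied: a current Category 4 Notice is held; the structure will not be visible from the street; a current General Certificate is held. Turning to paragraphs (p)–(q): (p) operates against (d): the baseline figure is 727, under the 942 limit. (q) is inapplicable (the Tier B Clearance is not current), so (p) stands. (d) is therefore removed.
Exception (e) fails — the rear setback is under 3 m.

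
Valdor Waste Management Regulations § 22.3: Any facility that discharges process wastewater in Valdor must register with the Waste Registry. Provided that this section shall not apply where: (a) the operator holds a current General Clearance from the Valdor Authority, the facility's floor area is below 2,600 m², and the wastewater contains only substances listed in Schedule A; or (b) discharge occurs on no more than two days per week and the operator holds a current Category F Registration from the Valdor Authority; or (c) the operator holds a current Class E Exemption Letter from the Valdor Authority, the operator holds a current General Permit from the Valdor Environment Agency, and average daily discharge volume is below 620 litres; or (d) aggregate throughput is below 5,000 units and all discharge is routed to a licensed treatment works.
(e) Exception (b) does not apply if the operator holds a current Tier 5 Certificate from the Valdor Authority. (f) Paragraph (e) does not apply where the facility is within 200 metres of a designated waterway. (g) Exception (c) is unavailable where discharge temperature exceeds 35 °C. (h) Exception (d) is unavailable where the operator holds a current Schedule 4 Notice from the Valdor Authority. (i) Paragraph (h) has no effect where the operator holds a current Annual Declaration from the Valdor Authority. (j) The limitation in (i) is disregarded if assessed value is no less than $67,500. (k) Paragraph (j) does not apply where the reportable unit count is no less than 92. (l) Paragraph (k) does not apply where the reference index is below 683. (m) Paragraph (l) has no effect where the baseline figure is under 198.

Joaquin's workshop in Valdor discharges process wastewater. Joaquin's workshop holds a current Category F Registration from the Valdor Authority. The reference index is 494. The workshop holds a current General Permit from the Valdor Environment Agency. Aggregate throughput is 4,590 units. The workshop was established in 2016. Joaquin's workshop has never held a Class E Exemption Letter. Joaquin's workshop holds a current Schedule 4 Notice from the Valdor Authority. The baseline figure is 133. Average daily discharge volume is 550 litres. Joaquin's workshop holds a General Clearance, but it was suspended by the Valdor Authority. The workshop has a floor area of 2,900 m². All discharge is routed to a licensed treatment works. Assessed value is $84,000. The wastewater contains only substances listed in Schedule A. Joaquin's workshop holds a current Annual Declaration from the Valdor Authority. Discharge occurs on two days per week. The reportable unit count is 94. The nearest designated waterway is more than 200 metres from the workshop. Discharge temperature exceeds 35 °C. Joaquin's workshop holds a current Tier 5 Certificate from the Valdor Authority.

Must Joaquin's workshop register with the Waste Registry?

Exception (a) does not apply: the General Clearance is not current.
All of (b)'s requirements are met (discharge occurs on no more than two days per week; a current Category F Registration is held). But applying paragraphs (e)–(f): (e) is engaged — a current Tier 5 Certificate is held. (f) is not engaged (the workshop is more than 200 m from any designated waterway), so (e) stands. So (b) is unavailable.
Exception (c) fails — there is no Class E Exemption Letter in force.
All of (d)'s requirements are met (aggregate throughput is 4,590 units, below the 5,000 units limit; discharge is routed to a licensed treatment works). Under paragraphs (h)–(m): (h) would limit (d) — a current Schedule 4 Notice is held — but (i) sets (h) aside: (i) operates against (h): a current Annual Declaration is held. (j) is triggered (assessed value is $84,000, meeting the $67,500 threshold), but is itself disapplied by (k): (k) operates against (j): the reportable unit count is 94, meeting the 92 threshold. (l) would limit (k) — the reference index is 494, below the 683 limit — but (m) sets (l) aside: (m) operates — the baseline figure is 133, under the 198 limit. Exception (d) stands.

No — exception (d) applies; Joaquin's workshop is not required to register with the Waste Registry.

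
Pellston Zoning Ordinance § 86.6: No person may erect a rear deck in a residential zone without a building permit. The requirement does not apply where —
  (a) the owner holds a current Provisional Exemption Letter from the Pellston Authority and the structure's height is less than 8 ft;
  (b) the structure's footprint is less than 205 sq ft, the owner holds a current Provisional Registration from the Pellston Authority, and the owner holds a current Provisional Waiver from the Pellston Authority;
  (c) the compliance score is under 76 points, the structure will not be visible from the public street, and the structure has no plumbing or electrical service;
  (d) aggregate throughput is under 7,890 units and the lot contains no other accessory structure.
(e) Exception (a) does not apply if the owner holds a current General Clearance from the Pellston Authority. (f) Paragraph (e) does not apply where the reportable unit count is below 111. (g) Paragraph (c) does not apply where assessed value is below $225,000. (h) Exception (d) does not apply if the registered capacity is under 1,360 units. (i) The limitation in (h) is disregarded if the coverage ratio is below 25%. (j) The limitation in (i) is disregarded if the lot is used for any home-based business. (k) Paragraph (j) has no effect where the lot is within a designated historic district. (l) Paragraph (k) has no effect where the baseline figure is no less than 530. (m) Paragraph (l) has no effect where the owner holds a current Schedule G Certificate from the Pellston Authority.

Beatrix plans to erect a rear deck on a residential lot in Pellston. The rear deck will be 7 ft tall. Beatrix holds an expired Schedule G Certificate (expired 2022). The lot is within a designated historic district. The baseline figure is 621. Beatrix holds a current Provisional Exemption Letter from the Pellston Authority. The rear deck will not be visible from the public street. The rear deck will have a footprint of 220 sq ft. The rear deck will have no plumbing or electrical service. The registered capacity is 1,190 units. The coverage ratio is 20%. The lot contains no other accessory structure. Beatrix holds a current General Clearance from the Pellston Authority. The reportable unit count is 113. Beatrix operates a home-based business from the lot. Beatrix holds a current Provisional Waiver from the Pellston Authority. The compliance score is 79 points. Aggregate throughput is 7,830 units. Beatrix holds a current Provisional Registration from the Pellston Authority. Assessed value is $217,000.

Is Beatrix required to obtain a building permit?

All of (a)'s requirements are met (a current Provisional Exemption Letter is held; the structure's height is 7 ft, less than the 8 ft limit). But: (e) is triggered — a current General Clearance is held. (f) is not triggered (the reportable unit count is 113, not below 111), so (e) stands. So (a) is unavailable.
Exception (b) requires that the structure's footprint is less than 205 sq ft; but the structure's footprint is 220 sq ft, not less than 205 sq ft, so (b) is unavailable.
Exception (c) fails — the compliance score is 79 points, not under 76 points.
All of (d)'s requirements are met (aggregate throughput is 7,830 units, under the 7,890 units limit; the lot has no other accessory structure). But applying paragraphs (h)–(m): (h) operates against (d): the registered capacity is 1,190 units, under the 1,360 units limit. (i) would limit (h) — the coverage ratio is 20%, below the 25% limit — but (j) sets (i) aside: (j) operates — a home-based business operates on the lot. (k) applies (the lot is in a historic district), but is overridden by (l): (l) operates against (k): the baseline figure is 621, meeting the 530 threshold. (m) does not operate here (the Schedule G Certificate is not current), so (l) stands. (d) is therefore removed.
No exception is made out. Beatrix falls within the general rule.

Yes — Beatrix must obtain a building permit.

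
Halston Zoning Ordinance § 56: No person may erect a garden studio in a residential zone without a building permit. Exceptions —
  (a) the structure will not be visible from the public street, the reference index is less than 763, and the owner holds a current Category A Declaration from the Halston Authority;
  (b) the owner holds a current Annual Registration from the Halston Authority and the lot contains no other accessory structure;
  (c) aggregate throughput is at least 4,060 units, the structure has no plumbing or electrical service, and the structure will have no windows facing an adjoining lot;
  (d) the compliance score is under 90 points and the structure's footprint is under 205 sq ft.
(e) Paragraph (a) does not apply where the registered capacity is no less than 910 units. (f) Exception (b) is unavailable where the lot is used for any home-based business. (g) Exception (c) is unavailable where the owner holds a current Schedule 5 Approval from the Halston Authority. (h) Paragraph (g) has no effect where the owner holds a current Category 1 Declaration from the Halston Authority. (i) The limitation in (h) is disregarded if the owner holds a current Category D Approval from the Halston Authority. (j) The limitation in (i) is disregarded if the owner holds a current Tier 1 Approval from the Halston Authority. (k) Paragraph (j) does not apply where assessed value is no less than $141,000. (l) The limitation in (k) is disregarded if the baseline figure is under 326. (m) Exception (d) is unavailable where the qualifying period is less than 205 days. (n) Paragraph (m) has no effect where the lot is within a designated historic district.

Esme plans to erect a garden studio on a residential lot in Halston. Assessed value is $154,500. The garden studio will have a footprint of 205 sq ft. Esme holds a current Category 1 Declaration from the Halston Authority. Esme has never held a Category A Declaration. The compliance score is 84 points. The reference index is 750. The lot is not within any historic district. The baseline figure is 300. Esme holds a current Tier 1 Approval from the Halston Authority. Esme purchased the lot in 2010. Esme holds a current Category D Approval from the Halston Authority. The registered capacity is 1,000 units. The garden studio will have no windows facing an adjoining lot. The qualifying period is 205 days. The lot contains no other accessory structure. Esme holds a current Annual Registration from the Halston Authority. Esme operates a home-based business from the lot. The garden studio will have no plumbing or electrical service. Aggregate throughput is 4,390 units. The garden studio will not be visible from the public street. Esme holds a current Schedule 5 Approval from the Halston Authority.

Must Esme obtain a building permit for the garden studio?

No — exception (c) applies; Esme does not need a building permit.

Exception (a) fails — there is no Category A Declaration in force.
Exception (b) is satisfied on its face — a current Annual Registration is held; the lot has no other accessory structure. But: (f) is engaged — a home-based business operates on the lot. So (b) is unavailable.
All of (c)'s requirements are met (aggregate throughput is 4,390 units, meeting the 4,060 units threshold; there is no plumbing or electrical service; no windows face an adjoining lot). Applying paragraphs (g)–(l): (g) is triggered (a current Schedule 5 Approval is held), but is displaced by (h): (h) is triggered — a current Category 1 Declaration is held. (i) is triggered (a current Category D Approval is held), but is set aside by (j): (j) operates against (i): a current Tier 1 Approval is held. (k) applies (assessed value is $154,500, meeting the $141,000 threshold), but is set aside by (l): (l) is triggered — the baseline figure is 300, under the 326 limit. So (c) applies.
Exception (d) does not apply: the structure's footprint is 205 sq ft, not under 205 sq ft.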